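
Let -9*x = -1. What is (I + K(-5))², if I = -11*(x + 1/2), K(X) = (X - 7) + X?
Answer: 182329/324 ≈ 562.74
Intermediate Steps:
x = ⅑ (x = -⅑*(-1) = ⅑ ≈ 0.11111)
K(X) = -7 + 2*X (K(X) = (-7 + X) + X = -7 + 2*X)
I = -121/18 (I = -11*(⅑ + 1/2) = -11*(⅑ + 1*(½)) = -11*(⅑ + ½) = -11*11/18 = -121/18 ≈ -6.7222)
(I + K(-5))² = (-121/18 + (-7 + 2*(-5)))² = (-121/18 + (-7 - 10))² = (-121/18 - 17)² = (-427/18)² = 182329/324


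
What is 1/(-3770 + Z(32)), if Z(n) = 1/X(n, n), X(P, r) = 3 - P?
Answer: -29/109331 ≈ -0.00026525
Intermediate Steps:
Z(n) = 1/(3 - n)
1/(-3770 + Z(32)) = 1/(-3770 - 1/(-3 + 32)) = 1/(-3770 - 1/29) = 1/(-109331/29) = -29/109331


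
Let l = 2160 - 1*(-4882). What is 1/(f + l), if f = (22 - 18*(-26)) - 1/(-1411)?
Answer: 1411/10627653 ≈ 0.00013277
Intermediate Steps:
l = 7042 (l = 2160 + 4882 = 7042)
f = 691391/1411 (f = (22 + 468) - 1*(-1/1411) = 490 + 1/1411 = 691391/1411 ≈ 490.00)
1/(f + l) = 1/(691391/1411 + 7042) = 1/(10627653/1411) = 1411/10627653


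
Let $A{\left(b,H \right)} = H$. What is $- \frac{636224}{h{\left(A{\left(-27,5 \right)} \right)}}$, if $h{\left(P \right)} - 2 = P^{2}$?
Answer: $- \frac{636224}{27} \approx -23564.0$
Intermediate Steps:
$h{\left(P \right)} = 2 + P^{2}$
$- \frac{636224}{h{\left(A{\left(-27,5 \right)} \right)}} = - \frac{636224}{2 + 5^{2}} = - \frac{636224}{2 + 25} = - \frac{636224}{27}$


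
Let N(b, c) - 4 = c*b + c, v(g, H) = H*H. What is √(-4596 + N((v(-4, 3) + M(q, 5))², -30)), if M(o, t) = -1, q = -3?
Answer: I*√6542 ≈ 80.883*I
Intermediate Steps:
v(g, H) = H²
N(b, c) = 4 + c + b*c (N(b, c) = 4 + (c*b + c) = 4 + (b*c + c) = 4 + (c + b*c) = 4 + c + b*c)
√(-4596 + N((v(-4, 3) + M(q, 5))², -30)) = √(-4596 + (4 - 30 + (3² - 1)²*(-30))) = √(-4596 + (4 - 30 + (9 - 1)²*(-30))) = √(-4596 + (4 - 30 + 8²*(-30))) = √(-4596 + (4 - 30 + 64*(-30))) = √(-4596 + (4 - 30 - 1920)) = √(-4596 - 1946) = √(-6542) = I*√6542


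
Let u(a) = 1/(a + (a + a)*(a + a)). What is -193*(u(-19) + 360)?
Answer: -99009193/1425 ≈ -69480.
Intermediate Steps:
u(a) = 1/(a + 4*a²) (u(a) = 1/(a + (2*a)*(2*a)) = 1/(a + 4*a²))
-193*(u(-19) + 360) = -193*(1/((-19)*(1 + 4*(-19))) + 360) = -193*(-1/(19*(1 - 76)) + 360) = -193*(-1/19/(-75) + 360) = -193*(-1/19*(-1/75) + 360) = -193*(1/1425 + 360) = -193*513001/1425 = -99009193/1425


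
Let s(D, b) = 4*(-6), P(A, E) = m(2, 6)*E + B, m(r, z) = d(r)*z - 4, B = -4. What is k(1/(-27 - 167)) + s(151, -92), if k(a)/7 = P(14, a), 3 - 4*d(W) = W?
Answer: -20141/388 ≈ -51.910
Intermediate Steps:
d(W) = ¾ - W/4
m(r, z) = -4 + z*(¾ - r/4) (m(r, z) = (¾ - r/4)*z - 4 = z*(¾ - r/4) - 4 = -4 + z*(¾ - r/4))
P(A, E) = -4 - 5*E/2 (P(A, E) = (-4 - ¼*6*(-3 + 2))*E - 4 = (-4 - ¼*6*(-1))*E - 4 = (-4 + 3/2)*E - 4 = -5*E/2 - 4 = -4 - 5*E/2)
s(D, b) = -24
k(a) = -28 - 35*a/2 (k(a) = 7*(-4 - 5*a/2) = -28 - 35*a/2)
k(1/(-27 - 167)) + s(151, -92) = (-28 - 35/(2*(-27 - 167))) - 24 = (-28 - 35/2/(-194)) - 24 = (-28 - 35/2*(-1/194)) - 24 = (-28 + 35/388) - 24 = -10829/388 - 24 = -20141/388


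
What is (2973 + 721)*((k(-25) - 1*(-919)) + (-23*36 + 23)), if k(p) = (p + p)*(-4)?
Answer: 1159916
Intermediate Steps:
k(p) = -8*p (k(p) = (2*p)*(-4) = -8*p)
(2973 + 721)*((k(-25) - 1*(-919)) + (-23*36 + 23)) = (2973 + 721)*((-8*(-25) - 1*(-919)) + (-23*36 + 23)) = 3694*((200 + 919) + (-828 + 23)) = 3694*(1119 - 805) = 3694*314 = 1159916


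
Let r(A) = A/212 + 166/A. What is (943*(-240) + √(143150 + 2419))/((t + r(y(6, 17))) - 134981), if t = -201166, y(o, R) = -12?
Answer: 71969760/106899163 - 318*√145569/106899163 ≈ 0.67211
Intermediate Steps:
r(A) = 166/A + A/212 (r(A) = A*(1/212) + 166/A = A/212 + 166/A = 166/A + A/212)
(943*(-240) + √(143150 + 2419))/((t + r(y(6, 17))) - 134981) = (943*(-240) + √(143150 + 2419))/((-201166 + (166/(-12) + (1/212)*(-12))) - 134981) = (-226320 + √145569)/((-201166 + (166*(-1/12) - 3/53)) - 134981) = (-226320 + √145569)/((-201166 + (-83/6 - 3/53)) - 134981) = (-226320 + √145569)/((-201166 - 4417/318) - 134981) = (-226320 + √145569)/(-63975205/318 - 134981) = (-226320 + √145569)/(-106899163/318) = (-226320 + √145569)*(-318/106899163) = 71969760/106899163 - 318*√145569/106899163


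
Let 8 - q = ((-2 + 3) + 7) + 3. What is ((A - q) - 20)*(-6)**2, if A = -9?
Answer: -936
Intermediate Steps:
q = -3 (q = 8 - (((-2 + 3) + 7) + 3) = 8 - ((1 + 7) + 3) = 8 - (8 + 3) = 8 - 1*11 = 8 - 11 = -3)
((A - q) - 20)*(-6)**2 = ((-9 - 1*(-3)) - 20)*(-6)**2 = ((-9 + 3) - 20)*36 = (-6 - 20)*36 = -26*36 = -936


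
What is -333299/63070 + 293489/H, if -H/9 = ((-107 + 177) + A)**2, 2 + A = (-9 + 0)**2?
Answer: -85106491121/12601953630 ≈ -6.7534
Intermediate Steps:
A = 79 (A = -2 + (-9 + 0)**2 = -2 + (-9)**2 = -2 + 81 = 79)
H = -199809 (H = -9*((-107 + 177) + 79)**2 = -9*(70 + 79)**2 = -9*149**2 = -9*22201 = -199809)
-333299/63070 + 293489/H = -333299/63070 + 293489/(-199809) = -333299*1/63070 + 293489*(-1/199809) = -333299/63070 - 293489/199809 = -85106491121/12601953630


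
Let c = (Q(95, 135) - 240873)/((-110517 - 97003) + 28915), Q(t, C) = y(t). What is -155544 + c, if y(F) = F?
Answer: -27780695342/178605 ≈ -1.5554e+5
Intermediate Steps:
Q(t, C) = t
c = 240778/178605 (c = (95 - 240873)/((-110517 - 97003) + 28915) = -240778/(-207520 + 28915) = -240778/(-178605) = -240778*(-1/178605) = 240778/178605 ≈ 1.3481)
-155544 + c = -155544 + 240778/178605 = -27780695342/178605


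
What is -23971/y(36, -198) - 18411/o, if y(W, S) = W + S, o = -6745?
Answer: 8666683/57510 ≈ 150.70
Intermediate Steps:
y(W, S) = S + W
-23971/y(36, -198) - 18411/o = -23971/(-198 + 36) - 18411/(-6745) = -23971/(-162) - 18411*(-1/6745) = -23971*(-1/162) + 969/355 = 23971/162 + 969/355 = 8666683/57510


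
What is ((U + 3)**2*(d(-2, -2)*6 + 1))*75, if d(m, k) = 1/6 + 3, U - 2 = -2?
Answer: 13500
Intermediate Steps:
U = 0 (U = 2 - 2 = 0)
d(m, k) = 19/6 (d(m, k) = 1/6 + 3 = 19/6)
((U + 3)**2*(d(-2, -2)*6 + 1))*75 = ((0 + 3)**2*((19/6)*6 + 1))*75 = (3**2*(19 + 1))*75 = (9*20)*75 = 180*75 = 13500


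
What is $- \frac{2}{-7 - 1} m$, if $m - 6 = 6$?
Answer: $3$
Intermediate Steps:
$m = 12$ ($m = 6 + 6 = 12$)
$- \frac{2}{-7 - 1} m = - \frac{2}{-7 - 1} \cdot 12 = - \frac{2}{-8} \cdot 12 = \left(-2\right) \left(- \frac{1}{8}\right) 12 = \frac{1}{4} \cdot 12 = 3$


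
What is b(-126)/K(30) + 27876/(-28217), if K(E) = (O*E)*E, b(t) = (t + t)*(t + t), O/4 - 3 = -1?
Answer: 11049897/1410850 ≈ 7.8321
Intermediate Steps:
O = 8 (O = 12 + 4*(-1) = 12 - 4 = 8)
b(t) = 4*t² (b(t) = (2*t)*(2*t) = 4*t²)
K(E) = 8*E² (K(E) = (8*E)*E = 8*E²)
b(-126)/K(30) + 27876/(-28217) = (4*(-126)²)/((8*30²)) + 27876/(-28217) = (4*15876)/((8*900)) + 27876*(-1/28217) = 63504/7200 - 27876/28217 = 63504*(1/7200) - 27876/28217 = 441/50 - 27876/28217 = 11049897/1410850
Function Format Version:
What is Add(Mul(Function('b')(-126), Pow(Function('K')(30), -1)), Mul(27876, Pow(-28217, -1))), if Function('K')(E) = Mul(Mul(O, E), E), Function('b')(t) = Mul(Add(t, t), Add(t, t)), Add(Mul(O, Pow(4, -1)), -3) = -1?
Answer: Rational(11049897, 1410850) ≈ 7.8321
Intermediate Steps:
O = 8 (O = Add(12, Mul(4, -1)) = Add(12, -4) = 8)
Function('b')(t) = Mul(4, Pow(t, 2)) (Function('b')(t) = Mul(Mul(2, t), Mul(2, t)) = Mul(4, Pow(t, 2)))
Function('K')(E) = Mul(8, Pow(E, 2)) (Function('K')(E) = Mul(Mul(8, E), E) = Mul(8, Pow(E, 2)))
Add(Mul(Function('b')(-126), Pow(Function('K')(30), -1)), Mul(27876, Pow(-28217, -1))) = Add(Mul(Mul(4, Pow(-126, 2)), Pow(Mul(8, Pow(30, 2)), -1)), Mul(27876, Pow(-28217, -1))) = Add(Mul(Mul(4, 15876), Pow(Mul(8, 900), -1)), Mul(27876, Rational(-1, 28217))) = Add(Mul(63504, Pow(7200, -1)), Rational(-27876, 28217)) = Add(Mul(63504, Rational(1, 7200)), Rational(-27876, 28217)) = Add(Rational(441, 50), Rational(-27876, 28217)) = Rational(11049897, 1410850)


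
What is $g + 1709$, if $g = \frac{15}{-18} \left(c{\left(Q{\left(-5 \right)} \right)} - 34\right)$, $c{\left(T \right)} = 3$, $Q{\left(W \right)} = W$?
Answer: $\frac{10409}{6} \approx 1734.8$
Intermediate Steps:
$g = \frac{155}{6}$ ($g = \frac{15}{-18} \left(3 - 34\right) = 15 \left(- \frac{1}{18}\right) \left(-31\right) = \left(- \frac{5}{6}\right) \left(-31\right) = \frac{155}{6} \approx 25.833$)
$g + 1709 = \frac{155}{6} + 1709 = \frac{10409}{6}$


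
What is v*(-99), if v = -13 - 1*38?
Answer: 5049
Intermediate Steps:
v = -51 (v = -13 - 38 = -51)
v*(-99) = -51*(-99) = 5049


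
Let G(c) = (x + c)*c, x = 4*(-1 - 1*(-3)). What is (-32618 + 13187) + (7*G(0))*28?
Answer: -19431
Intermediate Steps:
x = 8 (x = 4*(-1 + 3) = 4*2 = 8)
G(c) = c*(8 + c) (G(c) = (8 + c)*c = c*(8 + c))
(-32618 + 13187) + (7*G(0))*28 = (-32618 + 13187) + (7*(0*(8 + 0)))*28 = -19431 + (7*(0*8))*28 = -19431 + (7*0)*28 = -19431 + 0*28 = -19431 + 0 = -19431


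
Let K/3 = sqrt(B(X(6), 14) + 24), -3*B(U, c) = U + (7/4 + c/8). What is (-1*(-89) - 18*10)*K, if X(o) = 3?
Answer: -91*sqrt(786)/2 ≈ -1275.6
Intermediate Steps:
B(U, c) = -7/12 - U/3 - c/24 (B(U, c) = -(U + (7/4 + c/8))/3 = -(7/4 + U + c/8)/3 = -7/12 - U/3 - c/24)
K = sqrt(786)/2 (K = 3*sqrt((-7/12 - 1/3*3 - 1/24*14) + 24) = 3*sqrt((-7/12 - 1 - 7/12) + 24) = 3*sqrt(-13/6 + 24) = 3*sqrt(131/6) = 3*(sqrt(786)/6) = sqrt(786)/2 ≈ 14.018)
(-1*(-89) - 18*10)*K = (-1*(-89) - 18*10)*(sqrt(786)/2) = (89 - 180)*(sqrt(786)/2) = -91*sqrt(786)/2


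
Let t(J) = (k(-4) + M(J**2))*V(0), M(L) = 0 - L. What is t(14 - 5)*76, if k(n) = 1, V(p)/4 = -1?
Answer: 24320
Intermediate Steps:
V(p) = -4 (V(p) = 4*(-1) = -4)
M(L) = -L
t(J) = -4 + 4*J**2 (t(J) = (1 - J**2)*(-4) = -4 + 4*J**2)
t(14 - 5)*76 = (-4 + 4*(14 - 5)**2)*76 = (-4 + 4*9**2)*76 = (-4 + 4*81)*76 = (-4 + 324)*76 = 320*76 = 24320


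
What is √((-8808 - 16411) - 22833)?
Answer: 2*I*√12013 ≈ 219.21*I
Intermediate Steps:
√((-8808 - 16411) - 22833) = √(-25219 - 22833) = √(-48052) = 2*I*√12013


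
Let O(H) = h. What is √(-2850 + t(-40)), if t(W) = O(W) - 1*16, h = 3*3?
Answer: I*√2857 ≈ 53.451*I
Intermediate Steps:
h = 9
O(H) = 9
t(W) = -7 (t(W) = 9 - 1*16 = 9 - 16 = -7)
√(-2850 + t(-40)) = √(-2850 - 7) = √(-2857) = I*√2857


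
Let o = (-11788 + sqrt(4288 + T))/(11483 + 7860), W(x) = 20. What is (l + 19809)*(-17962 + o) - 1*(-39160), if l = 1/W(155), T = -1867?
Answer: -68819118866437/193430 + 1188543*sqrt(269)/386860 ≈ -3.5578e+8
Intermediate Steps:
o = -11788/19343 + 3*sqrt(269)/19343 (o = (-11788 + sqrt(4288 - 1867))/(11483 + 7860) = (-11788 + sqrt(2421))/19343 = (-11788 + 3*sqrt(269))*(1/19343) = -11788/19343 + 3*sqrt(269)/19343 ≈ -0.60688)
l = 1/20 ≈ 0.050000
(l + 19809)*(-17962 + o) - 1*(-39160) = (1/20 + 19809)*(-17962 + (-11788/19343 + 3*sqrt(269)/19343)) - 1*(-39160) = 396181*(-347450754/19343 + 3*sqrt(269)/19343)/20 + 39160 = (-68826693585237/193430 + 1188543*sqrt(269)/386860) + 39160 = -68819118866437/193430 + 1188543*sqrt(269)/386860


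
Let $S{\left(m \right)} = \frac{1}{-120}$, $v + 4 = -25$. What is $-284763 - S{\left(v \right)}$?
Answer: $- \frac{34171559}{120} \approx -2.8476 \cdot 10^{5}$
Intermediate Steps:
$v = -29$ ($v = -4 - 25 = -29$)
$S{\left(m \right)} = - \frac{1}{120}$
$-284763 - S{\left(v \right)} = -284763 - - \frac{1}{120} = -284763 + \frac{1}{120} = - \frac{34171559}{120}$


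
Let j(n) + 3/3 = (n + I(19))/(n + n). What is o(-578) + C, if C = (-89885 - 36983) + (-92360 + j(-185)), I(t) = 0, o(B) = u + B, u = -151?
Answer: -439915/2 ≈ -2.1996e+5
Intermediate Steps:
o(B) = -151 + B
j(n) = -1/2 (j(n) = -1 + (n + 0)/(n + n) = -1 + n/((2*n)) = -1 + n*(1/(2*n)) = -1 + 1/2 = -1/2)
C = -438457/2 (C = (-89885 - 36983) + (-92360 - 1/2) = -126868 - 184721/2 = -438457/2 ≈ -2.1923e+5)
o(-578) + C = (-151 - 578) - 438457/2 = -729 - 438457/2 = -439915/2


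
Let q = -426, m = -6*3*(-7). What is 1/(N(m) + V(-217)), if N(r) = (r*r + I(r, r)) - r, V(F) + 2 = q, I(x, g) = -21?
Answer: 1/15301 ≈ 6.5355e-5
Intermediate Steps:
m = 126 (m = -18*(-7) = 126)
V(F) = -428 (V(F) = -2 - 426 = -428)
N(r) = -21 + r² - r (N(r) = (r*r - 21) - r = (r² - 21) - r = (-21 + r²) - r = -21 + r² - r)
1/(N(m) + V(-217)) = 1/((-21 + 126² - 1*126) - 428) = 1/((-21 + 15876 - 126) - 428) = 1/(15729 - 428) = 1/15301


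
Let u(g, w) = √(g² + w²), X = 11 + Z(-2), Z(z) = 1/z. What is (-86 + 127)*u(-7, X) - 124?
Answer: -124 + 287*√13/2 ≈ 393.40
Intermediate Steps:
X = 21/2 (X = 11 + 1/(-2) = 11 - ½ = 21/2 ≈ 10.500)
(-86 + 127)*u(-7, X) - 124 = (-86 + 127)*√((-7)² + (21/2)²) - 124 = 41*√(49 + 441/4) - 124 = 41*√(637/4) - 124 = 41*(7*√13/2) - 124 = 287*√13/2 - 124 = -124 + 287*√13/2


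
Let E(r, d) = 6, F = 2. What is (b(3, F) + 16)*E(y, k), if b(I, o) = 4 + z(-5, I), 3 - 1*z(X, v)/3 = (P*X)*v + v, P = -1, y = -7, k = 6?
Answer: -150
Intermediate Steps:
z(X, v) = 9 - 3*v + 3*X*v (z(X, v) = 9 - 3*((-X)*v + v) = 9 - 3*(-X*v + v) = 9 - 3*(v - X*v) = 9 + (-3*v + 3*X*v) = 9 - 3*v + 3*X*v)
b(I, o) = 13 - 18*I (b(I, o) = 4 + (9 - 3*I + 3*(-5)*I) = 4 + (9 - 3*I - 15*I) = 4 + (9 - 18*I) = 13 - 18*I)
(b(3, F) + 16)*E(y, k) = ((13 - 18*3) + 16)*6 = ((13 - 54) + 16)*6 = (-41 + 16)*6 = -25*6 = -150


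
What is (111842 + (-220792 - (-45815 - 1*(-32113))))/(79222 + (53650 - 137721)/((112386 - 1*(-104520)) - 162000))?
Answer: -5229686688/4349679061 ≈ -1.2023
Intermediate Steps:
(111842 + (-220792 - (-45815 - 1*(-32113))))/(79222 + (53650 - 137721)/((112386 - 1*(-104520)) - 162000)) = (111842 + (-220792 - (-45815 + 32113)))/(79222 - 84071/((112386 + 104520) - 162000)) = (111842 + (-220792 - 1*(-13702)))/(79222 - 84071/(216906 - 162000)) = (111842 + (-220792 + 13702))/(79222 - 84071/54906) = (111842 - 207090)/(79222 - 84071*1/54906) = -95248/(79222 - 84071/54906) = -95248/4349679061/54906 = -95248*54906/4349679061 = -5229686688/4349679061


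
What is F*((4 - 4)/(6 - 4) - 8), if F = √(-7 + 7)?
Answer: 0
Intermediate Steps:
F = 0 (F = √0 = 0)
F*((4 - 4)/(6 - 4) - 8) = 0*((4 - 4)/(6 - 4) - 8) = 0*(0/2 - 8) = 0*(0*(½) - 8) = 0*(0 - 8) = 0*(-8) = 0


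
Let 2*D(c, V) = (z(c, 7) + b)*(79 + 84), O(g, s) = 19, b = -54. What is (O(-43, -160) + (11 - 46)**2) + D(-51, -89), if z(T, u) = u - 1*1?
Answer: -2668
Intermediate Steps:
z(T, u) = -1 + u (z(T, u) = u - 1 = -1 + u)
D(c, V) = -3912 (D(c, V) = (((-1 + 7) - 54)*(79 + 84))/2 = ((6 - 54)*163)/2 = (-48*163)/2 = (1/2)*(-7824) = -3912)
(O(-43, -160) + (11 - 46)**2) + D(-51, -89) = (19 + (11 - 46)**2) - 3912 = (19 + (-35)**2) - 3912 = (19 + 1225) - 3912 = 1244 - 3912 = -2668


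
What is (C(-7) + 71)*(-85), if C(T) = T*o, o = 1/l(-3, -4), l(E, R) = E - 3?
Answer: -36805/6 ≈ -6134.2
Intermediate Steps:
l(E, R) = -3 + E
o = -⅙ (o = 1/(-3 - 3) = 1/(-6) = -⅙ ≈ -0.16667)
C(T) = -T/6 (C(T) = T*(-⅙) = -T/6)
(C(-7) + 71)*(-85) = (-⅙*(-7) + 71)*(-85) = (7/6 + 71)*(-85) = (433/6)*(-85) = -36805/6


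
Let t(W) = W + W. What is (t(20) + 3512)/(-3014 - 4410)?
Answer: -111/232 ≈ -0.47845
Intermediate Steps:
t(W) = 2*W
(t(20) + 3512)/(-3014 - 4410) = (2*20 + 3512)/(-3014 - 4410) = (40 + 3512)/(-7424) = 3552*(-1/7424) = -111/232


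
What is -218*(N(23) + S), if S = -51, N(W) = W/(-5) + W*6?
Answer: -89816/5 ≈ -17963.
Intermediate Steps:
N(W) = 29*W/5 (N(W) = W*(-1/5) + 6*W = -W/5 + 6*W = 29*W/5)
-218*(N(23) + S) = -218*((29/5)*23 - 51) = -218*(667/5 - 51) = -218*412/5 = -89816/5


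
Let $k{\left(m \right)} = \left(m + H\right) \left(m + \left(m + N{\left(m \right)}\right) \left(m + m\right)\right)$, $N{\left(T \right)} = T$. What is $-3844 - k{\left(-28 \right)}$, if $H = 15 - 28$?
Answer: $123584$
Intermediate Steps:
$H = -13$
$k{\left(m \right)} = \left(-13 + m\right) \left(m + 4 m^{2}\right)$ ($k{\left(m \right)} = \left(m - 13\right) \left(m + \left(m + m\right) \left(m + m\right)\right) = \left(-13 + m\right) \left(m + 2 m 2 m\right) = \left(-13 + m\right) \left(m + 4 m^{2}\right)$)
$-3844 - k{\left(-28 \right)} = -3844 - - 28 \left(-13 - -1428 + 4 \left(-28\right)^{2}\right) = -3844 - - 28 \left(-13 + 1428 + 4 \cdot 784\right) = -3844 - - 28 \left(-13 + 1428 + 3136\right) = -3844 - \left(-28\right) 4551 = -3844 - -127428 = -3844 + 127428 = 123584$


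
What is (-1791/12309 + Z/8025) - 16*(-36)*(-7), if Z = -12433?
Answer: -132815753924/32926575 ≈ -4033.7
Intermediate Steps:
(-1791/12309 + Z/8025) - 16*(-36)*(-7) = (-1791/12309 - 12433/8025) - 16*(-36)*(-7) = (-1791*1/12309 - 12433*1/8025) - (-576)*(-7) = (-597/4103 - 12433/8025) - 1*4032 = -55803524/32926575 - 4032 = -132815753924/32926575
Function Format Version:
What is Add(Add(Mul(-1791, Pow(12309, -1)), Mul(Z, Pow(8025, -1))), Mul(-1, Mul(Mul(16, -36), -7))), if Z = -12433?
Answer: Rational(-132815753924, 32926575) ≈ -4033.7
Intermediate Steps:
Add(Add(Mul(-1791, Pow(12309, -1)), Mul(Z, Pow(8025, -1))), Mul(-1, Mul(Mul(16, -36), -7))) = Add(Add(Mul(-1791, Pow(12309, -1)), Mul(-12433, Pow(8025, -1))), Mul(-1, Mul(Mul(16, -36), -7))) = Add(Add(Mul(-1791, Rational(1, 12309)), Mul(-12433, Rational(1, 8025))), Mul(-1, Mul(-576, -7))) = Add(Add(Rational(-597, 4103), Rational(-12433, 8025)), Mul(-1, 4032)) = Add(Rational(-55803524, 32926575), -4032) = Rational(-132815753924, 32926575)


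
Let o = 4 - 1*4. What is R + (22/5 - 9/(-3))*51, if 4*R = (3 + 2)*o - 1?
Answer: 7543/20 ≈ 377.15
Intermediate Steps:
o = 0 (o = 4 - 4 = 0)
R = -1/4 (R = ((3 + 2)*0 - 1)/4 = (5*0 - 1)/4 = (0 - 1)/4 = (1/4)*(-1) = -1/4 ≈ -0.25000)
R + (22/5 - 9/(-3))*51 = -1/4 + (22/5 - 9/(-3))*51 = -1/4 + (22*(1/5) - 9*(-1/3))*51 = -1/4 + (22/5 + 3)*51 = -1/4 + (37/5)*51 = -1/4 + 1887/5 = 7543/20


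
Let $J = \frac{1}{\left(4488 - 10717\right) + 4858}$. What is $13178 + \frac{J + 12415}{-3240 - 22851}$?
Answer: $\frac{471370067494}{35770761} \approx 13178.0$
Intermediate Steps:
$J = - \frac{1}{1371}$ ($J = \frac{1}{\left(4488 - 10717\right) + 4858} = \frac{1}{-6229 + 4858} = \frac{1}{-1371} = - \frac{1}{1371} \approx -0.00072939$)
$13178 + \frac{J + 12415}{-3240 - 22851} = 13178 + \frac{- \frac{1}{1371} + 12415}{-3240 - 22851} = 13178 + \frac{17020964}{1371 \left(-26091\right)} = 13178 + \frac{17020964}{1371} \left(- \frac{1}{26091}\right) = 13178 - \frac{17020964}{35770761} = \frac{471370067494}{35770761}$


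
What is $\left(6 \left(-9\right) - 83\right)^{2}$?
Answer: $18769$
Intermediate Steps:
$\left(6 \left(-9\right) - 83\right)^{2} = \left(-54 - 83\right)^{2} = \left(-137\right)^{2} = 18769$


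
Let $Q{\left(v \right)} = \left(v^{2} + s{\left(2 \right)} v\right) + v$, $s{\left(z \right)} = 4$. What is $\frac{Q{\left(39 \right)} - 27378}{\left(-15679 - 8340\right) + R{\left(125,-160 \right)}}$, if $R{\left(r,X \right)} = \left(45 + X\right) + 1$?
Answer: $\frac{25662}{24133} \approx 1.0634$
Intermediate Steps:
$R{\left(r,X \right)} = 46 + X$
$Q{\left(v \right)} = v^{2} + 5 v$ ($Q{\left(v \right)} = \left(v^{2} + 4 v\right) + v = v^{2} + 5 v$)
$\frac{Q{\left(39 \right)} - 27378}{\left(-15679 - 8340\right) + R{\left(125,-160 \right)}} = \frac{39 \left(5 + 39\right) - 27378}{\left(-15679 - 8340\right) + \left(46 - 160\right)} = \frac{39 \cdot 44 - 27378}{-24019 - 114} = \frac{1716 - 27378}{-24133} = \left(-25662\right) \left(- \frac{1}{24133}\right) = \frac{25662}{24133}$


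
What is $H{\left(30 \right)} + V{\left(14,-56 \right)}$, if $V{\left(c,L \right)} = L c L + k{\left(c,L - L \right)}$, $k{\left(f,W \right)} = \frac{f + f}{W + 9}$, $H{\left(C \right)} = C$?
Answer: $\frac{395434}{9} \approx 43937.0$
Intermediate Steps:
$k{\left(f,W \right)} = \frac{2 f}{9 + W}$
$V{\left(c,L \right)} = \frac{2 c}{9} + c L^{2}$ ($V{\left(c,L \right)} = L c L + \frac{2 c}{9 + \left(L - L\right)} = c L^{2} + \frac{2 c}{9 + 0} = c L^{2} + \frac{2 c}{9} = \frac{2 c}{9} + c L^{2}$)
$H{\left(30 \right)} + V{\left(14,-56 \right)} = 30 + \frac{1}{9} \cdot 14 \left(2 + 9 \left(-56\right)^{2}\right) = 30 + \frac{1}{9} \cdot 14 \left(2 + 9 \cdot 3136\right) = 30 + \frac{1}{9} \cdot 14 \left(2 + 28224\right) = 30 + \frac{1}{9} \cdot 14 \cdot 28226 = 30 + \frac{395164}{9} = \frac{395434}{9}$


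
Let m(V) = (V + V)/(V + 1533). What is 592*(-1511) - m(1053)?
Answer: -385535023/431 ≈ -8.9451e+5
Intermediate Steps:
m(V) = 2*V/(1533 + V) (m(V) = (2*V)/(1533 + V) = 2*V/(1533 + V))
592*(-1511) - m(1053) = 592*(-1511) - 2*1053/(1533 + 1053) = -894512 - 2*1053/2586 = -894512 - 1*351/431 = -894512 - 351/431 = -385535023/431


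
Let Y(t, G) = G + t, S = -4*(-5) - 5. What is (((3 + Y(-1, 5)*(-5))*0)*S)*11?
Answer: 0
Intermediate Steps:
S = 15 (S = 20 - 5 = 15)
(((3 + Y(-1, 5)*(-5))*0)*S)*11 = (((3 + (5 - 1)*(-5))*0)*15)*11 = (((3 + 4*(-5))*0)*15)*11 = (((3 - 20)*0)*15)*11 = (-17*0*15)*11 = (0*15)*11 = 0*11 = 0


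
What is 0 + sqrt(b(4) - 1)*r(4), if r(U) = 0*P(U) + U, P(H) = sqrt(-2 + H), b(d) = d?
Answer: 4*sqrt(3) ≈ 6.9282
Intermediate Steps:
r(U) = U (r(U) = 0*sqrt(-2 + U) + U = 0 + U = U)
0 + sqrt(b(4) - 1)*r(4) = 0 + sqrt(4 - 1)*4 = 0 + sqrt(3)*4 = 0 + 4*sqrt(3) = 4*sqrt(3)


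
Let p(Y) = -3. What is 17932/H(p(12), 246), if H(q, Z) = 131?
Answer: 17932/131 ≈ 136.89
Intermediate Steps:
17932/H(p(12), 246) = 17932/131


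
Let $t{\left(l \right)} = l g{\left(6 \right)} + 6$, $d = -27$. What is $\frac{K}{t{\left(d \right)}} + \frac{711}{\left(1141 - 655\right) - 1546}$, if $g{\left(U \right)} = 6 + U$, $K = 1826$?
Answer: $- \frac{20393}{3180} \approx -6.4129$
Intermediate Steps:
$t{\left(l \right)} = 6 + 12 l$ ($t{\left(l \right)} = l \left(6 + 6\right) + 6 = l 12 + 6 = 12 l + 6 = 6 + 12 l$)
$\frac{K}{t{\left(d \right)}} + \frac{711}{\left(1141 - 655\right) - 1546} = \frac{1826}{6 + 12 \left(-27\right)} + \frac{711}{\left(1141 - 655\right) - 1546} = \frac{1826}{6 - 324} + \frac{711}{486 - 1546} = \frac{1826}{-318} + \frac{711}{-1060} = 1826 \left(- \frac{1}{318}\right) + 711 \left(- \frac{1}{1060}\right) = - \frac{913}{159} - \frac{711}{1060} = - \frac{20393}{3180}$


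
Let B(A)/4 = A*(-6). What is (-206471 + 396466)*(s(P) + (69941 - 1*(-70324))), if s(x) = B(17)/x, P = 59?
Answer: 1572251753865/59 ≈ 2.6648e+10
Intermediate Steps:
B(A) = -24*A (B(A) = 4*(A*(-6)) = 4*(-6*A) = -24*A)
s(x) = -408/x (s(x) = (-24*17)/x = -408/x)
(-206471 + 396466)*(s(P) + (69941 - 1*(-70324))) = (-206471 + 396466)*(-408/59 + (69941 - 1*(-70324))) = 189995*(-408*1/59 + (69941 + 70324)) = 189995*(-408/59 + 140265) = 189995*(8275227/59) = 1572251753865/59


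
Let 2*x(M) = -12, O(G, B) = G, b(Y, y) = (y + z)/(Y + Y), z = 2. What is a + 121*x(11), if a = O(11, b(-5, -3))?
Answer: -715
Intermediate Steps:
b(Y, y) = (2 + y)/(2*Y) (b(Y, y) = (y + 2)/(Y + Y) = (2 + y)/((2*Y)) = (2 + y)*(1/(2*Y)) = (2 + y)/(2*Y))
a = 11
x(M) = -6 (x(M) = (½)*(-12) = -6)
a + 121*x(11) = 11 + 121*(-6) = 11 - 726 = -715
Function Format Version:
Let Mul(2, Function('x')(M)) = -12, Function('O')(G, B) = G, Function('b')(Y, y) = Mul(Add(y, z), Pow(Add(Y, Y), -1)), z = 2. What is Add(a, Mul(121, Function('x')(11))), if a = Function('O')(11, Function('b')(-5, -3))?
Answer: -715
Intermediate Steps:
Function('b')(Y, y) = Mul(Rational(1, 2), Pow(Y, -1), Add(2, y)) (Function('b')(Y, y) = Mul(Add(y, 2), Pow(Add(Y, Y), -1)) = Mul(Add(2, y), Pow(Mul(2, Y), -1)) = Mul(Add(2, y), Mul(Rational(1, 2), Pow(Y, -1))) = Mul(Rational(1, 2), Pow(Y, -1), Add(2, y)))
a = 11
Function('x')(M) = -6 (Function('x')(M) = Mul(Rational(1, 2), -12) = -6)
Add(a, Mul(121, Function('x')(11))) = Add(11, Mul(121, -6)) = Add(11, -726) = -715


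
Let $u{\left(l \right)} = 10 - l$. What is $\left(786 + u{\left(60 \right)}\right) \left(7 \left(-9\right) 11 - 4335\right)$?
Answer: $-3700608$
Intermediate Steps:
$\left(786 + u{\left(60 \right)}\right) \left(7 \left(-9\right) 11 - 4335\right) = \left(786 + \left(10 - 60\right)\right) \left(7 \left(-9\right) 11 - 4335\right) = \left(786 + \left(10 - 60\right)\right) \left(\left(-63\right) 11 - 4335\right) = \left(786 - 50\right) \left(-693 - 4335\right) = 736 \left(-5028\right) = -3700608$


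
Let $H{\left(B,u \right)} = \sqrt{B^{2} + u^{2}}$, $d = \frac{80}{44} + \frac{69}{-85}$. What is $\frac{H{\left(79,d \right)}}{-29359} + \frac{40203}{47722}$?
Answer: $\frac{40203}{47722} - \frac{\sqrt{5456923706}}{27450665} \approx 0.83975$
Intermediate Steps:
$d = \frac{941}{935}$ ($d = 80 \cdot \frac{1}{44} + 69 \left(- \frac{1}{85}\right) = \frac{20}{11} - \frac{69}{85} = \frac{941}{935} \approx 1.0064$)
$\frac{H{\left(79,d \right)}}{-29359} + \frac{40203}{47722} = \frac{\sqrt{79^{2} + \left(\frac{941}{935}\right)^{2}}}{-29359} + \frac{40203}{47722} = \sqrt{6241 + \frac{885481}{874225}} \left(- \frac{1}{29359}\right) + 40203 \cdot \frac{1}{47722} = \sqrt{\frac{5456923706}{874225}} \left(- \frac{1}{29359}\right) + \frac{40203}{47722} = \frac{\sqrt{5456923706}}{935} \left(- \frac{1}{29359}\right) + \frac{40203}{47722} = - \frac{\sqrt{5456923706}}{27450665} + \frac{40203}{47722} = \frac{40203}{47722} - \frac{\sqrt{5456923706}}{27450665}$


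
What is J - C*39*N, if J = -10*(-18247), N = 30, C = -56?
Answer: 247990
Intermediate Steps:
J = 182470
J - C*39*N = 182470 - (-56*39)*30 = 182470 - (-2184)*30 = 182470 - 1*(-65520) = 182470 + 65520 = 247990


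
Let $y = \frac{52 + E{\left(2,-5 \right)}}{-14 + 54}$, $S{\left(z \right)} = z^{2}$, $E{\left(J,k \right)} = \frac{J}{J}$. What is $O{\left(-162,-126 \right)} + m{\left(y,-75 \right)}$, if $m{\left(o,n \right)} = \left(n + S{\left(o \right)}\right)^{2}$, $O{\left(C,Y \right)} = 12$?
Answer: $\frac{13764450481}{2560000} \approx 5376.7$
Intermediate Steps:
$E{\left(J,k \right)} = 1$
$y = \frac{53}{40}$ ($y = \frac{52 + 1}{-14 + 54} = \frac{53}{40} \approx 1.325$)
$m{\left(o,n \right)} = \left(n + o^{2}\right)^{2}$
$O{\left(-162,-126 \right)} + m{\left(y,-75 \right)} = 12 + \left(-75 + \left(\frac{53}{40}\right)^{2}\right)^{2} = 12 + \left(-75 + \frac{2809}{1600}\right)^{2} = 12 + \left(- \frac{117191}{1600}\right)^{2} = 12 + \frac{13733730481}{2560000} = \frac{13764450481}{2560000}$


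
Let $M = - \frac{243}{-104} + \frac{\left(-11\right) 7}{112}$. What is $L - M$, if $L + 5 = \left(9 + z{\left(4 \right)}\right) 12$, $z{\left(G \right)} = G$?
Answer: $\frac{31065}{208} \approx 149.35$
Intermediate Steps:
$M = \frac{343}{208}$ ($M = \left(-243\right) \left(- \frac{1}{104}\right) - \frac{11}{16} = \frac{243}{104} - \frac{11}{16} = \frac{343}{208} \approx 1.649$)
$L = 151$ ($L = -5 + \left(9 + 4\right) 12 = -5 + 13 \cdot 12 = -5 + 156 = 151$)
$L - M = 151 - \frac{343}{208} = \frac{31065}{208}$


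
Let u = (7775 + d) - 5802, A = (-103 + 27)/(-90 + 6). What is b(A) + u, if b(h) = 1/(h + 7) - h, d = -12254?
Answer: -35842279/3486 ≈ -10282.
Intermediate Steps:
A = 19/21 (A = -76/(-84) = -76*(-1/84) = 19/21 ≈ 0.90476)
u = -10281 (u = (7775 - 12254) - 5802 = -4479 - 5802 = -10281)
b(h) = 1/(7 + h) - h
b(A) + u = (1 - (19/21)**2 - 7*19/21)/(7 + 19/21) - 10281 = (1 - 1*361/441 - 19/3)/(166/21) - 10281 = 21*(1 - 361/441 - 19/3)/166 - 10281 = (21/166)*(-2713/441) - 10281 = -2713/3486 - 10281 = -35842279/3486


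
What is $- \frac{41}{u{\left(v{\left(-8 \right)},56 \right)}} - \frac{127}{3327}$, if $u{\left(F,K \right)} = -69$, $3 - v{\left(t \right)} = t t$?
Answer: $\frac{42548}{76521} \approx 0.55603$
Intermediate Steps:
$v{\left(t \right)} = 3 - t^{2}$ ($v{\left(t \right)} = 3 - t t = 3 - t^{2}$)
$- \frac{41}{u{\left(v{\left(-8 \right)},56 \right)}} - \frac{127}{3327} = - \frac{41}{-69} - \frac{127}{3327} = \left(-41\right) \left(- \frac{1}{69}\right) - \frac{127}{3327} = \frac{41}{69} - \frac{127}{3327} = \frac{42548}{76521}$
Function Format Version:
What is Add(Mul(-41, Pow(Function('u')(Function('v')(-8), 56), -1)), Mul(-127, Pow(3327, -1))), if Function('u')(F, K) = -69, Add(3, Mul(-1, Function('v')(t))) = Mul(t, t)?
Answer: Rational(42548, 76521) ≈ 0.55603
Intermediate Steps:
Function('v')(t) = Add(3, Mul(-1, Pow(t, 2))) (Function('v')(t) = Add(3, Mul(-1, Mul(t, t))) = Add(3, Mul(-1, Pow(t, 2))))
Add(Mul(-41, Pow(Function('u')(Function('v')(-8), 56), -1)), Mul(-127, Pow(3327, -1))) = Add(Mul(-41, Pow(-69, -1)), Mul(-127, Pow(3327, -1))) = Add(Mul(-41, Rational(-1, 69)), Mul(-127, Rational(1, 3327))) = Add(Rational(41, 69), Rational(-127, 3327)) = Rational(42548, 76521)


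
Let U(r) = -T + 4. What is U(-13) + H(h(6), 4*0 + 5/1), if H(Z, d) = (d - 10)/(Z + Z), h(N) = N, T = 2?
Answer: 19/12 ≈ 1.5833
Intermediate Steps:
U(r) = 2 (U(r) = -1*2 + 4 = -2 + 4 = 2)
H(Z, d) = (-10 + d)/(2*Z) (H(Z, d) = (-10 + d)/((2*Z)) = (-10 + d)*(1/(2*Z)) = (-10 + d)/(2*Z))
U(-13) + H(h(6), 4*0 + 5/1) = 2 + (1/2)*(-10 + (4*0 + 5/1))/6 = 2 + (1/2)*(1/6)*(-10 + (0 + 5*1)) = 2 + (1/2)*(1/6)*(-10 + (0 + 5)) = 2 + (1/2)*(1/6)*(-10 + 5) = 2 + (1/2)*(1/6)*(-5) = 2 - 5/12 = 19/12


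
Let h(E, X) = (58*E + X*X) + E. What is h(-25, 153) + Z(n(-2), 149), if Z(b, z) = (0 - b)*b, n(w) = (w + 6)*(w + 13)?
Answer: 19998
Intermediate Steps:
h(E, X) = X² + 59*E (h(E, X) = (58*E + X²) + E = (X² + 58*E) + E = X² + 59*E)
n(w) = (6 + w)*(13 + w)
Z(b, z) = -b² (Z(b, z) = (-b)*b = -b²)
h(-25, 153) + Z(n(-2), 149) = (153² + 59*(-25)) - (78 + (-2)² + 19*(-2))² = (23409 - 1475) - (78 + 4 - 38)² = 21934 - 1*44² = 21934 - 1*1936 = 21934 - 1936 = 19998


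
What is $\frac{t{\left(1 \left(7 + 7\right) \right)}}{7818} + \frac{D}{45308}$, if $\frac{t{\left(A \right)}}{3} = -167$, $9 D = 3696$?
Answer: $- \frac{4872179}{88554486} \approx -0.055019$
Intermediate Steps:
$D = \frac{1232}{3}$ ($D = \frac{1}{9} \cdot 3696 = \frac{1232}{3} \approx 410.67$)
$t{\left(A \right)} = -501$ ($t{\left(A \right)} = 3 \left(-167\right) = -501$)
$\frac{t{\left(1 \left(7 + 7\right) \right)}}{7818} + \frac{D}{45308} = - \frac{501}{7818} + \frac{1232}{3 \cdot 45308} = \left(-501\right) \frac{1}{7818} + \frac{1232}{3} \cdot \frac{1}{45308} = - \frac{167}{2606} + \frac{308}{33981} = - \frac{4872179}{88554486}$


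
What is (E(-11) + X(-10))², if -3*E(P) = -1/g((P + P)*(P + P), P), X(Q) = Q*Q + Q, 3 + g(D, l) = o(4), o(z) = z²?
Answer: 12327121/1521 ≈ 8104.6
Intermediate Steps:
g(D, l) = 13 (g(D, l) = -3 + 4² = -3 + 16 = 13)
X(Q) = Q + Q² (X(Q) = Q² + Q = Q + Q²)
E(P) = 1/39 (E(P) = -(-1)/(3*13) = -⅓*(-1/13) = 1/39)
(E(-11) + X(-10))² = (1/39 - 10*(1 - 10))² = (1/39 - 10*(-9))² = (1/39 + 90)² = (3511/39)² = 12327121/1521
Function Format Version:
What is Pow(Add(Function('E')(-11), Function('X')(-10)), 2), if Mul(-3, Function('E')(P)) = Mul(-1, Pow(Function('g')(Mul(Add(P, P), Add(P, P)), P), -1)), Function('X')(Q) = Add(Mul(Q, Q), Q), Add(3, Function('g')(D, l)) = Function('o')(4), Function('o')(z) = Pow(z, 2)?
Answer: Rational(12327121, 1521) ≈ 8104.6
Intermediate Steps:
Function('g')(D, l) = 13 (Function('g')(D, l) = Add(-3, Pow(4, 2)) = Add(-3, 16) = 13)
Function('X')(Q) = Add(Q, Pow(Q, 2)) (Function('X')(Q) = Add(Pow(Q, 2), Q) = Add(Q, Pow(Q, 2)))
Function('E')(P) = Rational(1, 39) (Function('E')(P) = Mul(Rational(-1, 3), Mul(-1, Pow(13, -1))) = Mul(Rational(-1, 3), Mul(-1, Rational(1, 13))) = Mul(Rational(-1, 3), Rational(-1, 13)) = Rational(1, 39))
Pow(Add(Function('E')(-11), Function('X')(-10)), 2) = Pow(Add(Rational(1, 39), Mul(-10, Add(1, -10))), 2) = Pow(Add(Rational(1, 39), Mul(-10, -9)), 2) = Pow(Add(Rational(1, 39), 90), 2) = Pow(Rational(3511, 39), 2) = Rational(12327121, 1521)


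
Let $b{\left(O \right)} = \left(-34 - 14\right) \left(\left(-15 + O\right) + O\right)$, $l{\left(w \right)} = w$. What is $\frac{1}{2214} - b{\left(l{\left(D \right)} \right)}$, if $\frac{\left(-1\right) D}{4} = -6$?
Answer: $\frac{3506977}{2214} \approx 1584.0$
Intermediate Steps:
$D = 24$ ($D = \left(-4\right) \left(-6\right) = 24$)
$b{\left(O \right)} = 720 - 96 O$ ($b{\left(O \right)} = - 48 \left(-15 + 2 O\right) = 720 - 96 O$)
$\frac{1}{2214} - b{\left(l{\left(D \right)} \right)} = \frac{1}{2214} - \left(720 - 2304\right) = \frac{1}{2214} - -1584 = \frac{1}{2214} + 1584 = \frac{3506977}{2214}$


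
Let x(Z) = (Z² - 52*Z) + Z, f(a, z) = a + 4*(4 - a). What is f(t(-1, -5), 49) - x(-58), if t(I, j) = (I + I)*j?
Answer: -6336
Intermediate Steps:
t(I, j) = 2*I*j (t(I, j) = (2*I)*j = 2*I*j)
f(a, z) = 16 - 3*a (f(a, z) = a + (16 - 4*a) = 16 - 3*a)
x(Z) = Z² - 51*Z
f(t(-1, -5), 49) - x(-58) = (16 - 6*(-1)*(-5)) - (-58)*(-51 - 58) = (16 - 3*10) - (-58)*(-109) = (16 - 30) - 1*6322 = -14 - 6322 = -6336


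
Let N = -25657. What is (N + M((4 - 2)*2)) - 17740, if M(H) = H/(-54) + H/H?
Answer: -1171694/27 ≈ -43396.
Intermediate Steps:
M(H) = 1 - H/54 (M(H) = H*(-1/54) + 1 = -H/54 + 1 = 1 - H/54)
(N + M((4 - 2)*2)) - 17740 = (-25657 + (1 - (4 - 2)*2/54)) - 17740 = (-25657 + (1 - 2/27)) - 17740 = (-25657 + 25/27) - 17740 = -692714/27 - 17740 = -1171694/27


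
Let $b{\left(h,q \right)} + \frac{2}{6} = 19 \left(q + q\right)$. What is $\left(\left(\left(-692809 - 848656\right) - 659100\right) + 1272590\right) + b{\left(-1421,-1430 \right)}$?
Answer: $- \frac{2946946}{3} \approx -9.8232 \cdot 10^{5}$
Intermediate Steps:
$b{\left(h,q \right)} = - \frac{1}{3} + 38 q$ ($b{\left(h,q \right)} = - \frac{1}{3} + 19 \left(q + q\right) = - \frac{1}{3} + 19 \cdot 2 q = - \frac{1}{3} + 38 q$)
$\left(\left(\left(-692809 - 848656\right) - 659100\right) + 1272590\right) + b{\left(-1421,-1430 \right)} = \left(\left(\left(-692809 - 848656\right) - 659100\right) + 1272590\right) + \left(- \frac{1}{3} + 38 \left(-1430\right)\right) = \left(\left(-1541465 - 659100\right) + 1272590\right) - \frac{163021}{3} = \left(-2200565 + 1272590\right) - \frac{163021}{3} = -927975 - \frac{163021}{3} = - \frac{2946946}{3}$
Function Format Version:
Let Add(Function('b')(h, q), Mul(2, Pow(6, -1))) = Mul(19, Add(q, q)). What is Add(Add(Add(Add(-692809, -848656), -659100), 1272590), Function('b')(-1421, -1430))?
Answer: Rational(-2946946, 3) ≈ -9.8232e+5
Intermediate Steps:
Function('b')(h, q) = Add(Rational(-1, 3), Mul(38, q)) (Function('b')(h, q) = Add(Rational(-1, 3), Mul(19, Add(q, q))) = Add(Rational(-1, 3), Mul(19, Mul(2, q))) = Add(Rational(-1, 3), Mul(38, q)))
Add(Add(Add(Add(-692809, -848656), -659100), 1272590), Function('b')(-1421, -1430)) = Add(Add(Add(Add(-692809, -848656), -659100), 1272590), Add(Rational(-1, 3), Mul(38, -1430))) = Add(Add(Add(-1541465, -659100), 1272590), Add(Rational(-1, 3), -54340)) = Add(Add(-2200565, 1272590), Rational(-163021, 3)) = Add(-927975, Rational(-163021, 3)) = Rational(-2946946, 3)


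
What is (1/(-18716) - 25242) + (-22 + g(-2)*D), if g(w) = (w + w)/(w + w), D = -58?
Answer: -473926553/18716 ≈ -25322.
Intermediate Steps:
g(w) = 1 (g(w) = (2*w)/((2*w)) = (2*w)*(1/(2*w)) = 1)
(1/(-18716) - 25242) + (-22 + g(-2)*D) = (1/(-18716) - 25242) + (-22 + 1*(-58)) = (-1/18716 - 25242) + (-22 - 58) = -472429273/18716 - 80 = -473926553/18716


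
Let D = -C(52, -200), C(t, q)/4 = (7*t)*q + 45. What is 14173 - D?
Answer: -276847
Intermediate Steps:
C(t, q) = 180 + 28*q*t (C(t, q) = 4*((7*t)*q + 45) = 4*(7*q*t + 45) = 4*(45 + 7*q*t) = 180 + 28*q*t)
D = 291020 (D = -(180 + 28*(-200)*52) = -(180 - 291200) = -1*(-291020) = 291020)
14173 - D = 14173 - 1*291020 = 14173 - 291020 = -276847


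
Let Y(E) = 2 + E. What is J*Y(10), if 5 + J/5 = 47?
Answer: 2520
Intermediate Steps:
J = 210 (J = -25 + 5*47 = -25 + 235 = 210)
J*Y(10) = 210*(2 + 10) = 210*12 = 2520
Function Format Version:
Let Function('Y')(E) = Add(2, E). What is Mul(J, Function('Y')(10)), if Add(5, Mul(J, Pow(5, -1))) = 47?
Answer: 2520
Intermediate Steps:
J = 210 (J = Add(-25, Mul(5, 47)) = Add(-25, 235) = 210)
Mul(J, Function('Y')(10)) = Mul(210, Add(2, 10)) = Mul(210, 12) = 2520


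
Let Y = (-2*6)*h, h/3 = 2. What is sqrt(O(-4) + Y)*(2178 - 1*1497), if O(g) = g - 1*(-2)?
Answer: 681*I*sqrt(74) ≈ 5858.2*I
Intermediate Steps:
h = 6 (h = 3*2 = 6)
Y = -72 (Y = -2*6*6 = -12*6 = -72)
O(g) = 2 + g (O(g) = g + 2 = 2 + g)
sqrt(O(-4) + Y)*(2178 - 1*1497) = sqrt((2 - 4) - 72)*(2178 - 1*1497) = sqrt(-2 - 72)*(2178 - 1497) = sqrt(-74)*681 = (I*sqrt(74))*681 = 681*I*sqrt(74)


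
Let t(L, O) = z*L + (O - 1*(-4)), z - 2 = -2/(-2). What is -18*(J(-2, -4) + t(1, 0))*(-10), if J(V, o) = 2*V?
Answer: 540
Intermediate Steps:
z = 3 (z = 2 - 2/(-2) = 2 - 2*(-½) = 2 + 1 = 3)
t(L, O) = 4 + O + 3*L (t(L, O) = 3*L + (O - 1*(-4)) = 3*L + (O + 4) = 3*L + (4 + O) = 4 + O + 3*L)
-18*(J(-2, -4) + t(1, 0))*(-10) = -18*(2*(-2) + (4 + 0 + 3*1))*(-10) = -18*(-4 + (4 + 0 + 3))*(-10) = -18*(-4 + 7)*(-10) = -18*3*(-10) = -54*(-10) = 540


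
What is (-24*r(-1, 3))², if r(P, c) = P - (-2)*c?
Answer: 14400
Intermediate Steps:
r(P, c) = P + 2*c
(-24*r(-1, 3))² = (-24*(-1 + 2*3))² = (-24*(-1 + 6))² = (-24*5)² = (-120)² = 14400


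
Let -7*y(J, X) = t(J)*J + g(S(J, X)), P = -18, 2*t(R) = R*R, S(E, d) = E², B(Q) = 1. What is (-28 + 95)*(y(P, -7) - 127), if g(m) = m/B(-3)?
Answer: 114101/7 ≈ 16300.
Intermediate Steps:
t(R) = R²/2 (t(R) = (R*R)/2 = R²/2)
g(m) = m (g(m) = m/1 = m*1 = m)
y(J, X) = -J²/7 - J³/14 (y(J, X) = -((J²/2)*J + J²)/7 = -(J³/2 + J²)/7 = -(J² + J³/2)/7 = -J²/7 - J³/14)
(-28 + 95)*(y(P, -7) - 127) = (-28 + 95)*((1/14)*(-18)²*(-2 - 1*(-18)) - 127) = 67*((1/14)*324*(-2 + 18) - 127) = 67*((1/14)*324*16 - 127) = 67*(2592/7 - 127) = 67*(1703/7) = 114101/7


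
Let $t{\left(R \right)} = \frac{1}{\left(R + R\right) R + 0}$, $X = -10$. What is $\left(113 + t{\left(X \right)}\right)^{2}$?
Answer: $\frac{510805201}{40000} \approx 12770.0$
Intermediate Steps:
$t{\left(R \right)} = \frac{1}{2 R^{2}}$ ($t{\left(R \right)} = \frac{1}{2 R R + 0} = \frac{1}{2 R^{2} + 0} = \frac{1}{2 R^{2}}$)
$\left(113 + t{\left(X \right)}\right)^{2} = \left(113 + \frac{1}{2 \cdot 100}\right)^{2} = \left(113 + \frac{1}{2} \cdot \frac{1}{100}\right)^{2} = \left(113 + \frac{1}{200}\right)^{2} = \left(\frac{22601}{200}\right)^{2} = \frac{510805201}{40000}$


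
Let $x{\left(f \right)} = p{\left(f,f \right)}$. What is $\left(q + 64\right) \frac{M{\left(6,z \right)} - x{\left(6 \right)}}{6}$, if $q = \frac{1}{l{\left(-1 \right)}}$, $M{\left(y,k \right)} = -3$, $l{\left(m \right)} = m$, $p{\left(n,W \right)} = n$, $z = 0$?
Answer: $- \frac{189}{2} \approx -94.5$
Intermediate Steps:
$x{\left(f \right)} = f$
$q = -1$ ($q = \frac{1}{-1} = -1$)
$\left(q + 64\right) \frac{M{\left(6,z \right)} - x{\left(6 \right)}}{6} = \left(-1 + 64\right) \frac{-3 - 6}{6} = 63 \left(-3 - 6\right) \frac{1}{6} = 63 \left(\left(-9\right) \frac{1}{6}\right) = 63 \left(- \frac{3}{2}\right) = - \frac{189}{2}$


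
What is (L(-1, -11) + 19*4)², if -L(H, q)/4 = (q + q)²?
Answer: 3459600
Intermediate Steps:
L(H, q) = -16*q² (L(H, q) = -4*(q + q)² = -4*4*q² = -16*q²)
(L(-1, -11) + 19*4)² = (-16*(-11)² + 19*4)² = (-16*121 + 76)² = (-1936 + 76)² = (-1860)² = 3459600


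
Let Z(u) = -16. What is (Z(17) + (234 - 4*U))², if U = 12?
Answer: 28900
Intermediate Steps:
(Z(17) + (234 - 4*U))² = (-16 + (234 - 4*12))² = (-16 + (234 - 1*48))² = (-16 + (234 - 48))² = (-16 + 186)² = 170² = 28900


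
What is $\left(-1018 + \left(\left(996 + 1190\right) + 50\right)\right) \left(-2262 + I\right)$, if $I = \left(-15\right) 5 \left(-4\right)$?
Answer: $-2389716$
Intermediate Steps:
$I = 300$ ($I = \left(-75\right) \left(-4\right) = 300$)
$\left(-1018 + \left(\left(996 + 1190\right) + 50\right)\right) \left(-2262 + I\right) = \left(-1018 + \left(\left(996 + 1190\right) + 50\right)\right) \left(-2262 + 300\right) = \left(-1018 + \left(2186 + 50\right)\right) \left(-1962\right) = \left(-1018 + 2236\right) \left(-1962\right) = 1218 \left(-1962\right) = -2389716$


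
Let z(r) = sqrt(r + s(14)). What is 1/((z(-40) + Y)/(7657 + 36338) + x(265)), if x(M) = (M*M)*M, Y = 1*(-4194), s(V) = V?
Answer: 36020046045725595/670319545959930678277787 - 43995*I*sqrt(26)/670319545959930678277787 ≈ 5.3736e-8 - 3.3466e-19*I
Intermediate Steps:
Y = -4194
z(r) = sqrt(14 + r) (z(r) = sqrt(r + 14) = sqrt(14 + r))
x(M) = M**3 (x(M) = M**2*M = M**3)
1/((z(-40) + Y)/(7657 + 36338) + x(265)) = 1/((sqrt(14 - 40) - 4194)/(7657 + 36338) + 265**3) = 1/((sqrt(-26) - 4194)/43995 + 18609625) = 1/((I*sqrt(26) - 4194)*(1/43995) + 18609625) = 1/((-4194 + I*sqrt(26))*(1/43995) + 18609625) = 1/((-1398/14665 + I*sqrt(26)/43995) + 18609625) = 1/(272910149227/14665 + I*sqrt(26)/43995)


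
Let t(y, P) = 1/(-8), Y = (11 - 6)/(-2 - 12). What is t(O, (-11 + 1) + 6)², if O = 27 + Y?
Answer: 1/64 ≈ 0.015625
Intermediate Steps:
Y = -5/14 (Y = 5/(-14) = 5*(-1/14) = -5/14 ≈ -0.35714)
O = 373/14 (O = 27 - 5/14 = 373/14 ≈ 26.643)
t(y, P) = -⅛
t(O, (-11 + 1) + 6)² = (-⅛)² = 1/64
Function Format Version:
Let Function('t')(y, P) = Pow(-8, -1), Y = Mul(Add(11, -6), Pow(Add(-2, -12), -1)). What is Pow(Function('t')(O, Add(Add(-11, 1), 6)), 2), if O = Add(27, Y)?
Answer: Rational(1, 64) ≈ 0.015625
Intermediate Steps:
Y = Rational(-5, 14) (Y = Mul(5, Pow(-14, -1)) = Mul(5, Rational(-1, 14)) = Rational(-5, 14) ≈ -0.35714)
O = Rational(373, 14) (O = Add(27, Rational(-5, 14)) = Rational(373, 14) ≈ 26.643)
Function('t')(y, P) = Rational(-1, 8)
Pow(Function('t')(O, Add(Add(-11, 1), 6)), 2) = Pow(Rational(-1, 8), 2) = Rational(1, 64)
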